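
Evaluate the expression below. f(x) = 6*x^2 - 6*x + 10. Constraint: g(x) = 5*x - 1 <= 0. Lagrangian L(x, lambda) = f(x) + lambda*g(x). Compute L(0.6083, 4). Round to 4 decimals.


Step 1: Evaluate f(x).
f(0.6083) = 6*0.6083^2 - 6*0.6083 + 10 = 8.5704
Step 2: Evaluate g(x).
g(0.6083) = 5*0.6083 - 1 = 2.0415
Step 3: Compute Lagrangian.
L = 8.5704 + 4*2.0415 = 16.7364


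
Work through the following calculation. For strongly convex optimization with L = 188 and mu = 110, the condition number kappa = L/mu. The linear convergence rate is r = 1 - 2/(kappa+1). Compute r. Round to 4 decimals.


Step 1: Compute the condition number.
kappa = L/mu = 188/110 = 1.7091
Step 2: Compute the convergence rate.
r = 1 - 2/(kappa + 1) = 1 - 2*mu/(L + mu) = (L - mu)/(L + mu) = 78/298 = 0.2617


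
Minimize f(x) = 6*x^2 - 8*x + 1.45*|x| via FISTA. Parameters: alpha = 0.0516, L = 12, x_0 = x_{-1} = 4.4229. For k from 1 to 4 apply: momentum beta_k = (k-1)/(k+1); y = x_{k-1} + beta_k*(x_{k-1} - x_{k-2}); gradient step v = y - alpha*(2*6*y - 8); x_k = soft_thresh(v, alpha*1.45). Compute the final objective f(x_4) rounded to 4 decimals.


FISTA on f(x) = 6*x^2 - 8*x + 1.45*|x|
L = 12, alpha = 0.0516
Iteration 1: beta = 0.0, y = 4.4229 + 0.0*(4.4229 - 4.4229) = 4.4229
  grad(y) = 45.0748, v = y - alpha*grad = 2.097
  prox(v) = soft_thresh(2.097, 0.0748) = 2.0222
Iteration 2: beta = 0.3333, y = 2.0222 + 0.3333*(2.0222 - 4.4229) = 1.222
  grad(y) = 6.6639, v = y - alpha*grad = 0.8781
  prox(v) = soft_thresh(0.8781, 0.0748) = 0.8033
Iteration 3: beta = 0.5, y = 0.8033 + 0.5*(0.8033 - 2.0222) = 0.1939
  grad(y) = -5.6736, v = y - alpha*grad = 0.4866
  prox(v) = soft_thresh(0.4866, 0.0748) = 0.4118
Iteration 4: beta = 0.6, y = 0.4118 + 0.6*(0.4118 - 0.8033) = 0.1769
  grad(y) = -5.8773, v = y - alpha*grad = 0.4802
  prox(v) = soft_thresh(0.4802, 0.0748) = 0.4053
f(x_4) = 6*0.4053^2 - 8*0.4053 + 1.45*|0.4053| = -1.6692


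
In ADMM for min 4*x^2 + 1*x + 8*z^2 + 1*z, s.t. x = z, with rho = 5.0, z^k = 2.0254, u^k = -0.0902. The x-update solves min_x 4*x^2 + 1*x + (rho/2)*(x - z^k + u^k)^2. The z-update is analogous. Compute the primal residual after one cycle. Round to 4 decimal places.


ADMM iteration with rho = 5.0, z^k = 2.0254, u^k = -0.0902
Step 1: x-update.
Minimize 4*x^2 + 1*x + (5.0/2)*(x - 2.0254 - 0.0902)^2
FOC: (2*4 + 5.0)*x = -1 + 5.0*(2.0254 + 0.0902)
x^{k+1} = 0.7368
Step 2: z-update.
Minimize 8*z^2 + 1*z + (5.0/2)*(0.7368 - z - 0.0902)^2
FOC: (2*8 + 5.0)*z = -1 + 5.0*(0.7368 - 0.0902)
z^{k+1} = 0.1063
Step 3: u-update.
u^{k+1} = -0.0902 + 0.7368 - 0.1063 = 0.5402
Step 4: Primal residual = |0.7368 - 0.1063| = 0.6304


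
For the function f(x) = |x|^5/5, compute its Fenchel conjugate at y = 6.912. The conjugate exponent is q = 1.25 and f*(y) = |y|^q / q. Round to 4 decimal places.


The conjugate exponent q satisfies 1/p + 1/q = 1.
p = 5, so q = 5/(5 - 1) = 1.25
|y|^q = 6.912^1.25 = 11.2074
f*(6.912) = 11.2074 / 1.25 = 8.9659


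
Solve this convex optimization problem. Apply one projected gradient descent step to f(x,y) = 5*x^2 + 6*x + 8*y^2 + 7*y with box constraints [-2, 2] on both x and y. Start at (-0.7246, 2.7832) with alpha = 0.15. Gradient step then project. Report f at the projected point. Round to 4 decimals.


Step 1: Compute gradient at (-0.7246, 2.7832).
grad_x = 2*5*-0.7246 + 6 = -1.246
grad_y = 2*8*2.7832 + 7 = 51.5312
Step 2: Gradient step.
x_raw = -0.7246 - 0.15*-1.246 = -0.5377
y_raw = 2.7832 - 0.15*51.5312 = -4.9465
Step 3: Project onto [-2, 2].
x_proj = clip(-0.5377) = -0.5377
y_proj = clip(-4.9465) = -2.0
Step 4: Evaluate f.
f(-0.5377, -2.0) = 16.2194


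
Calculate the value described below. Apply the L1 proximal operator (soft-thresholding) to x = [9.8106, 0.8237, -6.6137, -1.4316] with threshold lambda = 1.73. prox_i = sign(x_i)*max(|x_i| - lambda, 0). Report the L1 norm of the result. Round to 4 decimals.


Soft-thresholding with lambda = 1.73:
prox(9.8106) = sign(9.8106)*max(|9.8106| - 1.73, 0) = 8.0806
prox(0.8237) = sign(0.8237)*max(|0.8237| - 1.73, 0) = 0.0
prox(-6.6137) = sign(-6.6137)*max(|-6.6137| - 1.73, 0) = -4.8837
prox(-1.4316) = sign(-1.4316)*max(|-1.4316| - 1.73, 0) = 0.0
prox(x) = [8.0806, 0.0, -4.8837, 0.0]
||prox(x)||_1 = 8.0806 + 0.0 + 4.8837 + 0.0 = 12.9643


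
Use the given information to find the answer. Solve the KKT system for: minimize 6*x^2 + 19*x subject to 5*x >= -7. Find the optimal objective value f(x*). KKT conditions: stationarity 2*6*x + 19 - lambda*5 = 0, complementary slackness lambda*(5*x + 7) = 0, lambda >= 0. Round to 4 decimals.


Step 1: Try lambda = 0 (constraint inactive).
x_unc = -19/(2*6) = -1.5833
Check: 5*-1.5833 = -7.9165 < -7 -- violated!
Step 2: Constraint must be active: 5*x = -7
x* = -7/5 = -1.4
lambda = (2*6*(-1.4) + 19)/5 = 0.44
Step 3: Compute optimal value.
f(x*) = 6*(-1.4)^2 + 19*(-1.4) = -14.84


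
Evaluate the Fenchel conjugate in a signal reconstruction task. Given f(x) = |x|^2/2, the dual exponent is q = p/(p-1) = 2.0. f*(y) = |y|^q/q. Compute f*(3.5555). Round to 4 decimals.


The conjugate exponent q satisfies 1/p + 1/q = 1.
p = 2, so q = 2/(2 - 1) = 2.0
|y|^q = 3.5555^2.0 = 12.6416
f*(3.5555) = 12.6416 / 2.0 = 6.3208


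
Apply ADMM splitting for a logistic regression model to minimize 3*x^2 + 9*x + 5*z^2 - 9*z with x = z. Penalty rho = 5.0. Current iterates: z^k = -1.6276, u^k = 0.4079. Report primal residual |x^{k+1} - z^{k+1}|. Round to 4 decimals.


ADMM iteration with rho = 5.0, z^k = -1.6276, u^k = 0.4079
Step 1: x-update.
Minimize 3*x^2 + 9*x + (5.0/2)*(x + 1.6276 + 0.4079)^2
FOC: (2*3 + 5.0)*x = -9 + 5.0*(-1.6276 - 0.4079)
x^{k+1} = -1.7434
Step 2: z-update.
Minimize 5*z^2 - 9*z + (5.0/2)*(-1.7434 - z + 0.4079)^2
FOC: (2*5 + 5.0)*z = 9 + 5.0*(-1.7434 + 0.4079)
z^{k+1} = 0.1548
Step 3: u-update.
u^{k+1} = 0.4079 - 1.7434 - 0.1548 = -1.4903
Step 4: Primal residual = |-1.7434 - 0.1548| = 1.8982


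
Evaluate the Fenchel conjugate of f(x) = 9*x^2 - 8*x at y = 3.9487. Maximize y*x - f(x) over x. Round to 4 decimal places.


f*(y) = sup_x {y*x - a*x^2 - b*x} = sup_x {(y-b)*x - a*x^2}
FOC: (y - b) - 2a*x = 0 => x* = (y - b)/(2a)
x* = (3.9487 + 8)/(2*9) = 0.6638
f*(3.9487) = (y-b)^2/(4a) = (3.9487 + 8)^2/(4*9)
= 142.7714/36 = 3.9659


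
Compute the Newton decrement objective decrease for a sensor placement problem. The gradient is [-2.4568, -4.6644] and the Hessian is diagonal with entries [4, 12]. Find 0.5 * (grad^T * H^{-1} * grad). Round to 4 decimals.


Step 1: H is diagonal, so H^(-1) * g = [-0.6142, -0.3887].
Step 2: g^T H^(-1) g = sum_i g_i^2 / H_ii
  = (-2.4568)^2/4 + (-4.6644)^2/12
  = 1.509 + 1.8131 = 3.322
Step 3: Objective decrease = 0.5 * g^T H^(-1) g = 1.661


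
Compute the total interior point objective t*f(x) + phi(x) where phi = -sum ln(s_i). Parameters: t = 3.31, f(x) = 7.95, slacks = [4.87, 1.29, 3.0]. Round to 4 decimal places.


Step 1: Compute log-barrier.
ln values: [1.5831, 0.2546, 1.0986]
phi = -(1.5831 + 0.2546 + 1.0986) = -2.9363
Step 2: Compute augmented objective.
t*f(x) = 3.31*7.95 = 26.3145
Total = 26.3145 - 2.9363 = 23.3782


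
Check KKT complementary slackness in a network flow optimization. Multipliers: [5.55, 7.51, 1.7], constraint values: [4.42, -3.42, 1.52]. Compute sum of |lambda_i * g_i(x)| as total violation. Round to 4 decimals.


KKT complementary slackness check:
lambda_1 * g_1 = 5.55 * 4.42 = 24.531
lambda_2 * g_2 = 7.51 * -3.42 = -25.6842
lambda_3 * g_3 = 1.7 * 1.52 = 2.584
Total violation = 24.531 + 25.6842 + 2.584 = 52.7992


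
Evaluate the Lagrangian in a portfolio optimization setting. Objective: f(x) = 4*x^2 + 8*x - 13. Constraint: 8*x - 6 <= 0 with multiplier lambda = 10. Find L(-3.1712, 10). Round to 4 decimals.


Step 1: Evaluate f(x).
f(-3.1712) = 4*(-3.1712)^2 + 8*(-3.1712) - 13 = 1.8564
Step 2: Evaluate g(x).
g(-3.1712) = 8*-3.1712 - 6 = -31.3696
Step 3: Compute Lagrangian.
L = 1.8564 + 10*-31.3696 = -311.8396


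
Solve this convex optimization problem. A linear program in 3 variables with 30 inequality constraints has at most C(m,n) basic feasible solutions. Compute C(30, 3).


Each vertex corresponds to some choice of n active constraints out of m, so the number of vertices is at most C(m, n) = m! / (n!(m-n)!).
m = 30, n = 3
Numerator: 30 * 29 * 28
Denominator: 3! = 6
C(30, 3) = 4060


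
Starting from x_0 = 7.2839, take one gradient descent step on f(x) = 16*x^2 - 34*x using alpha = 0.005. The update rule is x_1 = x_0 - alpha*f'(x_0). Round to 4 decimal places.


We compute the gradient at x_0 and apply the update.
f'(x) = 32*x - 34
f'(7.2839) = 32*7.2839 - 34 = 199.0848
x_1 = 7.2839 - 0.005*199.0848 = 6.2885


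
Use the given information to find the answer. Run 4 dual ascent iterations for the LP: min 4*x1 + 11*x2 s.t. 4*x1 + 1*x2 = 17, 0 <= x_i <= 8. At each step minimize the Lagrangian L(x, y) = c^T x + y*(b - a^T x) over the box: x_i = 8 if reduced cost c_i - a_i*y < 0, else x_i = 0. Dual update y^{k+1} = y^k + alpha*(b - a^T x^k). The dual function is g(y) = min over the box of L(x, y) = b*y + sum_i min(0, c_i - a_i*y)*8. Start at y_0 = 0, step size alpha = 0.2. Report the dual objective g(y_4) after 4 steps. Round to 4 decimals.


Dual ascent for LP: min 4*x1 + 11*x2, 4*x1 + 1*x2 = 17, 0 <= x_i <= 8
Step 1: y^k = 0.0, reduced costs: (4.0, 11.0)
  x^k = (0.0, 0.0), subgradient = b - a^T x = 17.0
  y^{k+1} = 0.0 + 0.2*17.0 = 3.4
Step 2: y^k = 3.4, reduced costs: (-9.6, 7.6)
  x^k = (8.0, 0.0), subgradient = b - a^T x = -15.0
  y^{k+1} = 3.4 + 0.2*-15.0 = 0.4
Step 3: y^k = 0.4, reduced costs: (2.4, 10.6)
  x^k = (0.0, 0.0), subgradient = b - a^T x = 17.0
  y^{k+1} = 0.4 + 0.2*17.0 = 3.8
Step 4: y^k = 3.8, reduced costs: (-11.2, 7.2)
  x^k = (8.0, 0.0), subgradient = b - a^T x = -15.0
  y^{k+1} = 3.8 + 0.2*-15.0 = 0.8
Dual objective at y_4 = 0.8: reduced costs (0.8, 10.2), box minimizer x = (0.0, 0.0)
g(y_4) = b*y + (c1 - a1*y)*x1 + (c2 - a2*y)*x2 = 17*0.8 + 0.8*0.0 + 10.2*0.0 = 13.6 + 0.0 + 0.0 = 13.6


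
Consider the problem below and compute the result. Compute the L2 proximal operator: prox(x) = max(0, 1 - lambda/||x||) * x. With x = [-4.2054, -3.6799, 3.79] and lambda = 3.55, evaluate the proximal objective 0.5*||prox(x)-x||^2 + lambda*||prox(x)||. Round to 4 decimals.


Step 1: Compute ||x||.
||x|| = 6.7521
Step 2: Compute scaling factor.
scale = max(0, 1 - 3.55/6.7521) = 0.4742
Step 3: prox(x) = [-1.9944, -1.7452, 1.7974]
||prox(x)|| = 3.2021
Step 4: Proximal objective.
0.5*||prox-x||^2 = 6.3013
lambda*||prox|| = 11.3675
Total = 17.6688


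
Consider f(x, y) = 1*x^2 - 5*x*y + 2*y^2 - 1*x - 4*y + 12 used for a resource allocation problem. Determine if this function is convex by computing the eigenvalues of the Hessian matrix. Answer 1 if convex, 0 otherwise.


The Hessian of f(x,y) = 1*x^2 - 5*x*y + 2*y^2 - 1*x - 4*y + 12 is:
H = [[2, -5], [-5, 4]]
Trace = 2 + 4 = 6
Determinant = 2*4 - (-5)^2 = -17
Discriminant = (6)^2 - 4*-17 = 104.0
Eigenvalues: lambda_1 = -2.099, lambda_2 = 8.099
The function is not convex.

0


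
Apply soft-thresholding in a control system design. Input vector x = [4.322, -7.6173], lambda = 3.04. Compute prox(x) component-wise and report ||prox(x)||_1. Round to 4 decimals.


Soft-thresholding with lambda = 3.04:
prox(4.322) = sign(4.322)*max(|4.322| - 3.04, 0) = 1.282
prox(-7.6173) = sign(-7.6173)*max(|-7.6173| - 3.04, 0) = -4.5773
prox(x) = [1.282, -4.5773]
||prox(x)||_1 = 1.282 + 4.5773 = 5.8593


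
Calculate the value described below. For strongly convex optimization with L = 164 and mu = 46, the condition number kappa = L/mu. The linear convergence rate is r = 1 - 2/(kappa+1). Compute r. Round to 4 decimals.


Step 1: Compute the condition number.
kappa = L/mu = 164/46 = 3.5652
Step 2: Compute the convergence rate.
r = 1 - 2/(kappa + 1) = 1 - 2*mu/(L + mu) = (L - mu)/(L + mu) = 118/210 = 0.5619


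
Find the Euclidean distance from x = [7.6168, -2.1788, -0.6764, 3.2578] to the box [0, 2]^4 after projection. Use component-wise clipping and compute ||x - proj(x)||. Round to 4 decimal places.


Project each component onto [0, 2].
clip(7.6168) = 2.0, clip(-2.1788) = 0.0, clip(-0.6764) = 0.0, clip(3.2578) = 2.0
Projection = [2.0, 0.0, 0.0, 2.0]
Squared diffs: [31.5484, 4.7472, 0.4575, 1.5821]
Distance = sqrt(38.3352) = 6.1915


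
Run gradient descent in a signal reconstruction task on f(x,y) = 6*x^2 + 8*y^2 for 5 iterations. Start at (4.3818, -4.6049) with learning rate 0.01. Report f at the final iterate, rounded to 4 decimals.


Gradient descent on f(x,y) = 6*x^2 + 8*y^2.
Starting point: (4.3818, -4.6049), alpha = 0.01
Step 1: grad_x = 2*6*4.3818 = 52.5816, grad_y = 2*8*-4.6049 = -73.6784
  x_1 = 4.3818 - 0.01*52.5816 = 3.856
  y_1 = -4.6049 - 0.01*-73.6784 = -3.8681
Step 2: grad_x = 2*6*3.856 = 46.2718, grad_y = 2*8*-3.8681 = -61.8899
  x_2 = 3.856 - 0.01*46.2718 = 3.3933
  y_2 = -3.8681 - 0.01*-61.8899 = -3.2492
Step 3: grad_x = 2*6*3.3933 = 40.7192, grad_y = 2*8*-3.2492 = -51.9875
  x_3 = 3.3933 - 0.01*40.7192 = 2.9861
  y_3 = -3.2492 - 0.01*-51.9875 = -2.7293
Step 4: grad_x = 2*6*2.9861 = 35.8329, grad_y = 2*8*-2.7293 = -43.6695
  x_4 = 2.9861 - 0.01*35.8329 = 2.6277
  y_4 = -2.7293 - 0.01*-43.6695 = -2.2926
Step 5: grad_x = 2*6*2.6277 = 31.5329, grad_y = 2*8*-2.2926 = -36.6824
  x_5 = 2.6277 - 0.01*31.5329 = 2.3124
  y_5 = -2.2926 - 0.01*-36.6824 = -1.9258
f(2.3124, -1.9258) = 6*2.3124^2 + 8*(-1.9258)^2 = 61.754


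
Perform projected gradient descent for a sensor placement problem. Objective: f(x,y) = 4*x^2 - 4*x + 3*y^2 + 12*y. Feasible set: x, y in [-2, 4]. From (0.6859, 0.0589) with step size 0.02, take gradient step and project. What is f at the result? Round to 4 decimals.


Step 1: Compute gradient at (0.6859, 0.0589).
grad_x = 2*4*0.6859 - 4 = 1.4872
grad_y = 2*3*0.0589 + 12 = 12.3534
Step 2: Gradient step.
x_raw = 0.6859 - 0.02*1.4872 = 0.6562
y_raw = 0.0589 - 0.02*12.3534 = -0.1882
Step 3: Project onto [-2, 4].
x_proj = clip(0.6562) = 0.6562
y_proj = clip(-0.1882) = -0.1882
Step 4: Evaluate f.
f(0.6562, -0.1882) = -3.0543


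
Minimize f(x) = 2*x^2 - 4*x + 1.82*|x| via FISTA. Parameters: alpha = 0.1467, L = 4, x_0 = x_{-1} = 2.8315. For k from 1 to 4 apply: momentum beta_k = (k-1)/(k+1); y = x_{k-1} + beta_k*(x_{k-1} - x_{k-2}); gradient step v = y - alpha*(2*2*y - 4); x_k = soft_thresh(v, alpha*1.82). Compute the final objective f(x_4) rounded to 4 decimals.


FISTA on f(x) = 2*x^2 - 4*x + 1.82*|x|
L = 4, alpha = 0.1467
Iteration 1: beta = 0.0, y = 2.8315 + 0.0*(2.8315 - 2.8315) = 2.8315
  grad(y) = 7.326, v = y - alpha*grad = 1.7568
  prox(v) = soft_thresh(1.7568, 0.267) = 1.4898
Iteration 2: beta = 0.3333, y = 1.4898 + 0.3333*(1.4898 - 2.8315) = 1.0425
  grad(y) = 0.1702, v = y - alpha*grad = 1.0176
  prox(v) = soft_thresh(1.0176, 0.267) = 0.7506
Iteration 3: beta = 0.5, y = 0.7506 + 0.5*(0.7506 - 1.4898) = 0.381
  grad(y) = -2.4761, v = y - alpha*grad = 0.7442
  prox(v) = soft_thresh(0.7442, 0.267) = 0.4772
Iteration 4: beta = 0.6, y = 0.4772 + 0.6*(0.4772 - 0.7506) = 0.3132
  grad(y) = -2.7471, v = y - alpha*grad = 0.7162
  prox(v) = soft_thresh(0.7162, 0.267) = 0.4492
f(x_4) = 2*0.4492^2 - 4*0.4492 + 1.82*|0.4492| = -0.5757


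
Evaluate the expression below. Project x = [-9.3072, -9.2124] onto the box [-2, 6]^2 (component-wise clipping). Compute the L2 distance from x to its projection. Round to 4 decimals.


Project each component onto [-2, 6].
clip(-9.3072) = -2.0, clip(-9.2124) = -2.0
Projection = [-2.0, -2.0]
Squared diffs: [53.3952, 52.0187]
Distance = sqrt(105.4139) = 10.2671


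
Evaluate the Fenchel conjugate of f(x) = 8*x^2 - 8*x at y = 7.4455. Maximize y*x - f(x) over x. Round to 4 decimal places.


f*(y) = sup_x {y*x - a*x^2 - b*x} = sup_x {(y-b)*x - a*x^2}
FOC: (y - b) - 2a*x = 0 => x* = (y - b)/(2a)
x* = (7.4455 + 8)/(2*8) = 0.9653
f*(7.4455) = (y-b)^2/(4a) = (7.4455 + 8)^2/(4*8)
= 238.5635/32 = 7.4551


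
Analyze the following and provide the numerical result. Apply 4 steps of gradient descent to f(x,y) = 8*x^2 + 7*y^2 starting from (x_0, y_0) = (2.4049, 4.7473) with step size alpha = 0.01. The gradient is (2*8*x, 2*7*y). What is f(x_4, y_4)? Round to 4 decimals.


Gradient descent on f(x,y) = 8*x^2 + 7*y^2.
Starting point: (2.4049, 4.7473), alpha = 0.01
Step 1: grad_x = 2*8*2.4049 = 38.4784, grad_y = 2*7*4.7473 = 66.4622
  x_1 = 2.4049 - 0.01*38.4784 = 2.0201
  y_1 = 4.7473 - 0.01*66.4622 = 4.0827
Step 2: grad_x = 2*8*2.0201 = 32.3219, grad_y = 2*7*4.0827 = 57.1575
  x_2 = 2.0201 - 0.01*32.3219 = 1.6969
  y_2 = 4.0827 - 0.01*57.1575 = 3.5111
Step 3: grad_x = 2*8*1.6969 = 27.1504, grad_y = 2*7*3.5111 = 49.1554
  x_3 = 1.6969 - 0.01*27.1504 = 1.4254
  y_3 = 3.5111 - 0.01*49.1554 = 3.0195
Step 4: grad_x = 2*8*1.4254 = 22.8063, grad_y = 2*7*3.0195 = 42.2737
  x_4 = 1.4254 - 0.01*22.8063 = 1.1973
  y_4 = 3.0195 - 0.01*42.2737 = 2.5968
f(1.1973, 2.5968) = 8*1.1973^2 + 7*2.5968^2 = 58.6728


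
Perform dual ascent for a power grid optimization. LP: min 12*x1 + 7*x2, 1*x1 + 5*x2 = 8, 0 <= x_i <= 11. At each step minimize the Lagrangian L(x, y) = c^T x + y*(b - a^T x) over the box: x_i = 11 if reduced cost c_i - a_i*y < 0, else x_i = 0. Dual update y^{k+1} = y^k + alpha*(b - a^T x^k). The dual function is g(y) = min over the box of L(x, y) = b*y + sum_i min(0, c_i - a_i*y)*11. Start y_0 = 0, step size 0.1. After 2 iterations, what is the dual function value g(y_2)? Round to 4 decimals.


Dual ascent for LP: min 12*x1 + 7*x2, 1*x1 + 5*x2 = 8, 0 <= x_i <= 11
Step 1: y^k = 0.0, reduced costs: (12.0, 7.0)
  x^k = (0.0, 0.0), subgradient = b - a^T x = 8.0
  y^{k+1} = 0.0 + 0.1*8.0 = 0.8
Step 2: y^k = 0.8, reduced costs: (11.2, 3.0)
  x^k = (0.0, 0.0), subgradient = b - a^T x = 8.0
  y^{k+1} = 0.8 + 0.1*8.0 = 1.6
Dual objective at y_2 = 1.6: reduced costs (10.4, -1.0), box minimizer x = (0.0, 11.0)
g(y_2) = b*y + (c1 - a1*y)*x1 + (c2 - a2*y)*x2 = 8*1.6 + 10.4*0.0 + (-1.0)*11.0 = 12.8 + 0.0 - 11.0 = 1.8


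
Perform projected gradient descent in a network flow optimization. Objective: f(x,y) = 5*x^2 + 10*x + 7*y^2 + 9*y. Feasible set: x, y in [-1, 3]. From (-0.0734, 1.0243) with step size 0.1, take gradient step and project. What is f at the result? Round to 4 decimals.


Step 1: Compute gradient at (-0.0734, 1.0243).
grad_x = 2*5*-0.0734 + 10 = 9.266
grad_y = 2*7*1.0243 + 9 = 23.3402
Step 2: Gradient step.
x_raw = -0.0734 - 0.1*9.266 = -1.0
y_raw = 1.0243 - 0.1*23.3402 = -1.3097
Step 3: Project onto [-1, 3].
x_proj = clip(-1.0) = -1.0
y_proj = clip(-1.3097) = -1.0
Step 4: Evaluate f.
f(-1.0, -1.0) = -7.0


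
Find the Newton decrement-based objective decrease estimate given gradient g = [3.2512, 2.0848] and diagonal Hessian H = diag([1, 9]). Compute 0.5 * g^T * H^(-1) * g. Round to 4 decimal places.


Step 1: H is diagonal, so H^(-1) * g = [3.2512, 0.2316].
Step 2: g^T H^(-1) g = sum_i g_i^2 / H_ii
  = (3.2512)^2/1 + (2.0848)^2/9
  = 10.5703 + 0.4829 = 11.0532
Step 3: Objective decrease = 0.5 * g^T H^(-1) g = 5.5266


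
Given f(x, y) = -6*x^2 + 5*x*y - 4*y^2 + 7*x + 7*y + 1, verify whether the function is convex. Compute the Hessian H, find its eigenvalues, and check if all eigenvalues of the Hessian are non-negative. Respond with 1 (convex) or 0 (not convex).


The Hessian of f(x,y) = -6*x^2 + 5*x*y - 4*y^2 + 7*x + 7*y + 1 is:
H = [[-12, 5], [5, -8]]
Trace = -12 - 8 = -20
Determinant = -12*-8 - (5)^2 = 71
Discriminant = (-20)^2 - 4*71 = 116.0
Eigenvalues: lambda_1 = -15.3852, lambda_2 = -4.6148
The function is not convex.

0


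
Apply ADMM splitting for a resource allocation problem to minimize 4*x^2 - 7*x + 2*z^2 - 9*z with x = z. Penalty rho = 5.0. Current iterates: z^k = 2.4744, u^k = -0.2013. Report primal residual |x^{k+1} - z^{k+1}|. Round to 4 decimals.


ADMM iteration with rho = 5.0, z^k = 2.4744, u^k = -0.2013
Step 1: x-update.
Minimize 4*x^2 - 7*x + (5.0/2)*(x - 2.4744 - 0.2013)^2
FOC: (2*4 + 5.0)*x = 7 + 5.0*(2.4744 + 0.2013)
x^{k+1} = 1.5676
Step 2: z-update.
Minimize 2*z^2 - 9*z + (5.0/2)*(1.5676 - z - 0.2013)^2
FOC: (2*2 + 5.0)*z = 9 + 5.0*(1.5676 - 0.2013)
z^{k+1} = 1.759
Step 3: u-update.
u^{k+1} = -0.2013 + 1.5676 - 1.759 = -0.3928
Step 4: Primal residual = |1.5676 - 1.759| = 0.1915


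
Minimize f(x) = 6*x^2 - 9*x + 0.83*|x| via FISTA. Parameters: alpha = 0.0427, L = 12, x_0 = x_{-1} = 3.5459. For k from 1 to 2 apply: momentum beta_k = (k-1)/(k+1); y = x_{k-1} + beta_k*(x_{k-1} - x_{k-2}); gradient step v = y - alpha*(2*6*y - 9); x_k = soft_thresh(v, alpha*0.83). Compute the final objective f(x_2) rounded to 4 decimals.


FISTA on f(x) = 6*x^2 - 9*x + 0.83*|x|
L = 12, alpha = 0.0427
Iteration 1: beta = 0.0, y = 3.5459 + 0.0*(3.5459 - 3.5459) = 3.5459
  grad(y) = 33.5508, v = y - alpha*grad = 2.1133
  prox(v) = soft_thresh(2.1133, 0.0354) = 2.0778
Iteration 2: beta = 0.3333, y = 2.0778 + 0.3333*(2.0778 - 3.5459) = 1.5885
  grad(y) = 10.0618, v = y - alpha*grad = 1.1588
  prox(v) = soft_thresh(1.1588, 0.0354) = 1.1234
f(x_2) = 6*1.1234^2 - 9*1.1234 + 0.83*|1.1234| = -1.606


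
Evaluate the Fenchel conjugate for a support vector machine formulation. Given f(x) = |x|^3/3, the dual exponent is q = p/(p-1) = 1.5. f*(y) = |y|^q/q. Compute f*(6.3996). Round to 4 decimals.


The conjugate exponent q satisfies 1/p + 1/q = 1.
p = 3, so q = 3/(3 - 1) = 1.5
|y|^q = 6.3996^1.5 = 16.1893
f*(6.3996) = 16.1893 / 1.5 = 10.7929


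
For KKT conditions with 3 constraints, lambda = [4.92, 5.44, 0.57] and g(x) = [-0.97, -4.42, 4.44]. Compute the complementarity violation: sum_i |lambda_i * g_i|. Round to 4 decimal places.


KKT complementary slackness check:
lambda_1 * g_1 = 4.92 * -0.97 = -4.7724
lambda_2 * g_2 = 5.44 * -4.42 = -24.0448
lambda_3 * g_3 = 0.57 * 4.44 = 2.5308
Total violation = 4.7724 + 24.0448 + 2.5308 = 31.348


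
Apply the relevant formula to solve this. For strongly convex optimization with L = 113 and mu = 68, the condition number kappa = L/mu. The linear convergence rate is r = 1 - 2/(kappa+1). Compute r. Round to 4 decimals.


Step 1: Compute the condition number.
kappa = L/mu = 113/68 = 1.6618
Step 2: Compute the convergence rate.
r = 1 - 2/(kappa + 1) = 1 - 2*mu/(L + mu) = (L - mu)/(L + mu) = 45/181 = 0.2486


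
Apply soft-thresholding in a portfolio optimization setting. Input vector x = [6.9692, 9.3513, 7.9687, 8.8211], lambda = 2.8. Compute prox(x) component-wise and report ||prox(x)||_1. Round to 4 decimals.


Soft-thresholding with lambda = 2.8:
prox(6.9692) = sign(6.9692)*max(|6.9692| - 2.8, 0) = 4.1692
prox(9.3513) = sign(9.3513)*max(|9.3513| - 2.8, 0) = 6.5513
prox(7.9687) = sign(7.9687)*max(|7.9687| - 2.8, 0) = 5.1687
prox(8.8211) = sign(8.8211)*max(|8.8211| - 2.8, 0) = 6.0211
prox(x) = [4.1692, 6.5513, 5.1687, 6.0211]
||prox(x)||_1 = 4.1692 + 6.5513 + 5.1687 + 6.0211 = 21.9103


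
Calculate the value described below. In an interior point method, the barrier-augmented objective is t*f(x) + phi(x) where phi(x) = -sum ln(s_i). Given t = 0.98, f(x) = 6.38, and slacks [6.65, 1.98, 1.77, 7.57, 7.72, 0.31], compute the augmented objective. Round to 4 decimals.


Step 1: Compute log-barrier.
ln values: [1.8946, 0.6831, 0.571, 2.0242, 2.0438, -1.1712]
phi = -(1.8946 + 0.6831 + 0.571 + 2.0242 + 2.0438 - 1.1712) = -6.0455
Step 2: Compute augmented objective.
t*f(x) = 0.98*6.38 = 6.2524
Total = 6.2524 - 6.0455 = 0.2069


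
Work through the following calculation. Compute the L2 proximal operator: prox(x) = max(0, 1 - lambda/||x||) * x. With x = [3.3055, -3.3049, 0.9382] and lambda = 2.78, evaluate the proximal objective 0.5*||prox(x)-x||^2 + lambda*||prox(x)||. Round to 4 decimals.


Step 1: Compute ||x||.
||x|| = 4.7675
Step 2: Compute scaling factor.
scale = max(0, 1 - 2.78/4.7675) = 0.4169
Step 3: prox(x) = [1.378, -1.3778, 0.3911]
||prox(x)|| = 1.9875
Step 4: Proximal objective.
0.5*||prox-x||^2 = 3.8642
lambda*||prox|| = 5.5253
Total = 9.3894


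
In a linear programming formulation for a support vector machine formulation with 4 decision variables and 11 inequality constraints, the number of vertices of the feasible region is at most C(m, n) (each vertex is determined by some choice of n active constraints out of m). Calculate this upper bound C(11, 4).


Each vertex corresponds to some choice of n active constraints out of m, so the number of vertices is at most C(m, n) = m! / (n!(m-n)!).
m = 11, n = 4
Numerator: 11 * 10 * 9 * 8
Denominator: 4! = 24
C(11, 4) = 330


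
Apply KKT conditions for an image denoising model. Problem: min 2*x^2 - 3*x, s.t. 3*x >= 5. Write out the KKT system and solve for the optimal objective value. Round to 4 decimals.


Step 1: Try lambda = 0 (constraint inactive).
x_unc = 3/(2*2) = 0.75
Check: 3*0.75 = 2.25 < 5 -- violated!
Step 2: Constraint must be active: 3*x = 5
x* = 5/3 = 1.6667 (rounded; the exact value 5/3 is used below)
lambda = (2*2*(5/3) - 3)/3 = 1.2222
Step 3: Compute optimal value.
f(x*) = 2*(5/3)^2 - 3*(5/3) = 0.5556


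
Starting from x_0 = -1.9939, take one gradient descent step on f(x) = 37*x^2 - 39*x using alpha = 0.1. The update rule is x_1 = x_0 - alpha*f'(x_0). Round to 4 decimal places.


We compute the gradient at x_0 and apply the update.
f'(x) = 74*x - 39
f'(-1.9939) = 74*-1.9939 - 39 = -186.5486
x_1 = -1.9939 - 0.1*-186.5486 = 16.661


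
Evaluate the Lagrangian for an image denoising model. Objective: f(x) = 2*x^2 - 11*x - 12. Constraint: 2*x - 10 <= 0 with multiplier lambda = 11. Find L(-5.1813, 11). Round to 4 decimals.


Step 1: Evaluate f(x).
f(-5.1813) = 2*(-5.1813)^2 - 11*(-5.1813) - 12 = 98.686
Step 2: Evaluate g(x).
g(-5.1813) = 2*-5.1813 - 10 = -20.3626
Step 3: Compute Lagrangian.
L = 98.686 + 11*-20.3626 = -125.3026


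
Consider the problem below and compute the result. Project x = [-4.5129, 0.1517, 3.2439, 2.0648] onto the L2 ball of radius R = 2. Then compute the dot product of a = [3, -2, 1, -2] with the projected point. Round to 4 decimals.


Step 1: Compute ||x|| (intermediates to 6 decimals).
||x|| = sqrt((-4.5129)^2 + 0.1517^2 + 3.2439^2 + 2.0648^2) = 5.930899
Step 2: Project.
Since ||x|| > R, scale = R/||x|| = 2/5.930899 = 0.337217, proj(x) = scale * x
proj(x) = [-1.521827, 0.051156, 1.093898, 0.696286]
Step 3: Dot product.
a^T * proj(x) = 3*(-1.521827) - 2*0.051156 + 1*1.093898 - 2*0.696286 = -4.9665


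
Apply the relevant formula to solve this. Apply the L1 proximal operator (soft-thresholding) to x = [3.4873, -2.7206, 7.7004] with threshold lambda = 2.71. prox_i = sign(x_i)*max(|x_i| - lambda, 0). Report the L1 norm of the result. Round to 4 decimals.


Soft-thresholding with lambda = 2.71:
prox(3.4873) = sign(3.4873)*max(|3.4873| - 2.71, 0) = 0.7773
prox(-2.7206) = sign(-2.7206)*max(|-2.7206| - 2.71, 0) = -0.0106
prox(7.7004) = sign(7.7004)*max(|7.7004| - 2.71, 0) = 4.9904
prox(x) = [0.7773, -0.0106, 4.9904]
||prox(x)||_1 = 0.7773 + 0.0106 + 4.9904 = 5.7783


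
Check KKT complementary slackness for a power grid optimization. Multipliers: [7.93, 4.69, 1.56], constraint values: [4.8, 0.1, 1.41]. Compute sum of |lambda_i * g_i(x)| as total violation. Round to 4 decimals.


KKT complementary slackness check:
lambda_1 * g_1 = 7.93 * 4.8 = 38.064
lambda_2 * g_2 = 4.69 * 0.1 = 0.469
lambda_3 * g_3 = 1.56 * 1.41 = 2.1996
Total violation = 38.064 + 0.469 + 2.1996 = 40.7326


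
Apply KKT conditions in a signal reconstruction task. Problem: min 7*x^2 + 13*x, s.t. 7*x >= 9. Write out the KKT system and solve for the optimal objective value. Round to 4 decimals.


Step 1: Try lambda = 0 (constraint inactive).
x_unc = -13/(2*7) = -0.9286
Check: 7*-0.9286 = -6.5002 < 9 -- violated!
Step 2: Constraint must be active: 7*x = 9
x* = 9/7 = 1.2857 (rounded; the exact value 9/7 is used below)
lambda = (2*7*(9/7) + 13)/7 = 4.4286
Step 3: Compute optimal value.
f(x*) = 7*(9/7)^2 + 13*(9/7) = 28.2857


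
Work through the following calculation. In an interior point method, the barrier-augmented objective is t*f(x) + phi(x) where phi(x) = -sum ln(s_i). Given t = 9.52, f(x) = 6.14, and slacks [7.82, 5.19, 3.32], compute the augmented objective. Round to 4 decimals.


Step 1: Compute log-barrier.
ln values: [2.0567, 1.6467, 1.2]
phi = -(2.0567 + 1.6467 + 1.2) = -4.9034
Step 2: Compute augmented objective.
t*f(x) = 9.52*6.14 = 58.4528
Total = 58.4528 - 4.9034 = 53.5494


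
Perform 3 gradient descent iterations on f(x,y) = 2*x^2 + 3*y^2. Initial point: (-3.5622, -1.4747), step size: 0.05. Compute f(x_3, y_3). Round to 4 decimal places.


Gradient descent on f(x,y) = 2*x^2 + 3*y^2.
Starting point: (-3.5622, -1.4747), alpha = 0.05
Step 1: grad_x = 2*2*-3.5622 = -14.2488, grad_y = 2*3*-1.4747 = -8.8482
  x_1 = -3.5622 - 0.05*-14.2488 = -2.8498
  y_1 = -1.4747 - 0.05*-8.8482 = -1.0323
Step 2: grad_x = 2*2*-2.8498 = -11.399, grad_y = 2*3*-1.0323 = -6.1937
  x_2 = -2.8498 - 0.05*-11.399 = -2.2798
  y_2 = -1.0323 - 0.05*-6.1937 = -0.7226
Step 3: grad_x = 2*2*-2.2798 = -9.1192, grad_y = 2*3*-0.7226 = -4.3356
  x_3 = -2.2798 - 0.05*-9.1192 = -1.8238
  y_3 = -0.7226 - 0.05*-4.3356 = -0.5058
f(-1.8238, -0.5058) = 2*(-1.8238)^2 + 3*(-0.5058)^2 = 7.4204


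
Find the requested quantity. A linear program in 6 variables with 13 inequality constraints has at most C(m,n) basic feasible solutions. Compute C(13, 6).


Each vertex corresponds to some choice of n active constraints out of m, so the number of vertices is at most C(m, n) = m! / (n!(m-n)!).
m = 13, n = 6
Numerator: 13 * 12 * 11 * 10 * 9 * 8
Denominator: 6! = 720
C(13, 6) = 1716


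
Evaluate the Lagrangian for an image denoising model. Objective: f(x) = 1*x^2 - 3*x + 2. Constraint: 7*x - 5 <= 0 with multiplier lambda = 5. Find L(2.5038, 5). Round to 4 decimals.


Step 1: Evaluate f(x).
f(2.5038) = 1*2.5038^2 - 3*2.5038 + 2 = 0.7576
Step 2: Evaluate g(x).
g(2.5038) = 7*2.5038 - 5 = 12.5266
Step 3: Compute Lagrangian.
L = 0.7576 + 5*12.5266 = 63.3906


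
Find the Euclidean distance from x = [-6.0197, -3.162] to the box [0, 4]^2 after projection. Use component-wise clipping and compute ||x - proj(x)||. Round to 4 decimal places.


Project each component onto [0, 4].
clip(-6.0197) = 0.0, clip(-3.162) = 0.0
Projection = [0.0, 0.0]
Squared diffs: [36.2368, 9.9982]
Distance = sqrt(46.235) = 6.7996


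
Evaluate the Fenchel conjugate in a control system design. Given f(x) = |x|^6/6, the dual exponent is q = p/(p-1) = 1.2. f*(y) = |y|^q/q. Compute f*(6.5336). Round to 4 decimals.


The conjugate exponent q satisfies 1/p + 1/q = 1.
p = 6, so q = 6/(6 - 1) = 1.2
|y|^q = 6.5336^1.2 = 9.5101
f*(6.5336) = 9.5101 / 1.2 = 7.925


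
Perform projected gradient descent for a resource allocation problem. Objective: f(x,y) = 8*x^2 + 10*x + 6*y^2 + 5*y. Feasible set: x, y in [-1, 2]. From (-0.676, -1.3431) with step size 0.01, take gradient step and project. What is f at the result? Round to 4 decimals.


Step 1: Compute gradient at (-0.676, -1.3431).
grad_x = 2*8*-0.676 + 10 = -0.816
grad_y = 2*6*-1.3431 + 5 = -11.1172
Step 2: Gradient step.
x_raw = -0.676 - 0.01*-0.816 = -0.6678
y_raw = -1.3431 - 0.01*-11.1172 = -1.2319
Step 3: Project onto [-1, 2].
x_proj = clip(-0.6678) = -0.6678
y_proj = clip(-1.2319) = -1.0
Step 4: Evaluate f.
f(-0.6678, -1.0) = -2.1103


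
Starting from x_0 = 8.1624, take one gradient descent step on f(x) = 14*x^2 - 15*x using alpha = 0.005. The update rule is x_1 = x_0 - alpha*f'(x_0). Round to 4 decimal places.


We compute the gradient at x_0 and apply the update.
f'(x) = 28*x - 15
f'(8.1624) = 28*8.1624 - 15 = 213.5472
x_1 = 8.1624 - 0.005*213.5472 = 7.0947


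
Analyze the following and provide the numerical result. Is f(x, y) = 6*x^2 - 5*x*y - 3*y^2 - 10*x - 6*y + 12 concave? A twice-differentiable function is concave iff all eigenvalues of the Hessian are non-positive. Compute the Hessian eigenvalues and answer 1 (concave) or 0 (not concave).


The Hessian of f(x,y) = 6*x^2 - 5*x*y - 3*y^2 - 10*x - 6*y + 12 is:
H = [[12, -5], [-5, -6]]
Trace = 12 - 6 = 6
Determinant = 12*-6 - (-5)^2 = -97
Discriminant = (6)^2 - 4*-97 = 424.0
Eigenvalues: lambda_1 = -7.2956, lambda_2 = 13.2956
The function is not concave.

0


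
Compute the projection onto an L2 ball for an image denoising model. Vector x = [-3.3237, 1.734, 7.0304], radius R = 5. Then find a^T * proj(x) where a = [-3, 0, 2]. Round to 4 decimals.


Step 1: Compute ||x|| (intermediates to 6 decimals).
||x|| = sqrt((-3.3237)^2 + 1.734^2 + 7.0304^2) = 7.96745
Step 2: Project.
Since ||x|| > R, scale = R/||x|| = 5/7.96745 = 0.627553, proj(x) = scale * x
proj(x) = [-2.085798, 1.088177, 4.411949]
Step 3: Dot product.
a^T * proj(x) = -3*(-2.085798) + 0*1.088177 + 2*4.411949 = 15.0813


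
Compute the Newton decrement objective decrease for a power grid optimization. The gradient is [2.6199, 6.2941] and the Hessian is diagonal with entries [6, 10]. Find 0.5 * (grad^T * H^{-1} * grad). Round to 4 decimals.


Step 1: H is diagonal, so H^(-1) * g = [0.4367, 0.6294].
Step 2: g^T H^(-1) g = sum_i g_i^2 / H_ii
  = (2.6199)^2/6 + (6.2941)^2/10
  = 1.144 + 3.9616 = 5.1055
Step 3: Objective decrease = 0.5 * g^T H^(-1) g = 2.5528


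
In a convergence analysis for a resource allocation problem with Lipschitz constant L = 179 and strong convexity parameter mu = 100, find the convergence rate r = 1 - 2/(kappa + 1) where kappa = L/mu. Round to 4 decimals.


Step 1: Compute the condition number.
kappa = L/mu = 179/100 = 1.79
Step 2: Compute the convergence rate.
r = 1 - 2/(kappa + 1) = 1 - 2*mu/(L + mu) = (L - mu)/(L + mu) = 79/279 = 0.2832


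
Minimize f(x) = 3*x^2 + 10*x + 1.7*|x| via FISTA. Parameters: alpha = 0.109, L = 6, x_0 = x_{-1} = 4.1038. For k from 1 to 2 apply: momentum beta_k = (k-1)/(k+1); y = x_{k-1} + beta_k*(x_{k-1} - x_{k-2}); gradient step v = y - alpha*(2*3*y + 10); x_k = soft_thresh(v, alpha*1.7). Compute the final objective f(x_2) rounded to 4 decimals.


FISTA on f(x) = 3*x^2 + 10*x + 1.7*|x|
L = 6, alpha = 0.109
Iteration 1: beta = 0.0, y = 4.1038 + 0.0*(4.1038 - 4.1038) = 4.1038
  grad(y) = 34.6228, v = y - alpha*grad = 0.3299
  prox(v) = soft_thresh(0.3299, 0.1853) = 0.1446
Iteration 2: beta = 0.3333, y = 0.1446 + 0.3333*(0.1446 - 4.1038) = -1.1751
  grad(y) = 2.9493, v = y - alpha*grad = -1.4966
  prox(v) = soft_thresh(-1.4966, 0.1853) = -1.3113
f(x_2) = 3*(-1.3113)^2 + 10*(-1.3113) + 1.7*|-1.3113| = -5.7253


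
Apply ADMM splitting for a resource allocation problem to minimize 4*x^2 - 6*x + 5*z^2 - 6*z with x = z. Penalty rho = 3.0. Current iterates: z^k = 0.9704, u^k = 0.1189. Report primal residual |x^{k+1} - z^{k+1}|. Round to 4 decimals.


ADMM iteration with rho = 3.0, z^k = 0.9704, u^k = 0.1189
Step 1: x-update.
Minimize 4*x^2 - 6*x + (3.0/2)*(x - 0.9704 + 0.1189)^2
FOC: (2*4 + 3.0)*x = 6 + 3.0*(0.9704 - 0.1189)
x^{k+1} = 0.7777
Step 2: z-update.
Minimize 5*z^2 - 6*z + (3.0/2)*(0.7777 - z + 0.1189)^2
FOC: (2*5 + 3.0)*z = 6 + 3.0*(0.7777 + 0.1189)
z^{k+1} = 0.6684
Step 3: u-update.
u^{k+1} = 0.1189 + 0.7777 - 0.6684 = 0.2281
Step 4: Primal residual = |0.7777 - 0.6684| = 0.1092


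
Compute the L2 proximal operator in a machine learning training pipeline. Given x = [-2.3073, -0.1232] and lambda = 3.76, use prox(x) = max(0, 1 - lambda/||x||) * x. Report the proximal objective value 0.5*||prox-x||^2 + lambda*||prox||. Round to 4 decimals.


Step 1: Compute ||x||.
||x|| = 2.3106
Step 2: Compute scaling factor.
scale = max(0, 1 - 3.76/2.3106) = 0.0
Step 3: prox(x) = [-0.0, -0.0]
||prox(x)|| = 0.0
Step 4: Proximal objective.
0.5*||prox-x||^2 = 2.6694
lambda*||prox|| = 0.0
Total = 2.6694


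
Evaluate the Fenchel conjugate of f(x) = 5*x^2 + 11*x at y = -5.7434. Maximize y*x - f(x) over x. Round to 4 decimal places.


f*(y) = sup_x {y*x - a*x^2 - b*x} = sup_x {(y-b)*x - a*x^2}
FOC: (y - b) - 2a*x = 0 => x* = (y - b)/(2a)
x* = (-5.7434 - 11)/(2*5) = -1.6743
f*(-5.7434) = (y-b)^2/(4a) = (-5.7434 - 11)^2/(4*5)
= 280.3414/20 = 14.0171


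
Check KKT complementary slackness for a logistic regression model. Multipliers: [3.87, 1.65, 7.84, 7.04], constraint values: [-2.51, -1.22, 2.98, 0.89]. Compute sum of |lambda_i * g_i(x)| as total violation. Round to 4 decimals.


KKT complementary slackness check:
lambda_1 * g_1 = 3.87 * -2.51 = -9.7137
lambda_2 * g_2 = 1.65 * -1.22 = -2.013
lambda_3 * g_3 = 7.84 * 2.98 = 23.3632
lambda_4 * g_4 = 7.04 * 0.89 = 6.2656
Total violation = 9.7137 + 2.013 + 23.3632 + 6.2656 = 41.3555


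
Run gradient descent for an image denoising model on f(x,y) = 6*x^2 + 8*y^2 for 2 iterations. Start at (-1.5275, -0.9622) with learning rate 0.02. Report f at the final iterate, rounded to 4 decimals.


Gradient descent on f(x,y) = 6*x^2 + 8*y^2.
Starting point: (-1.5275, -0.9622), alpha = 0.02
Step 1: grad_x = 2*6*-1.5275 = -18.33, grad_y = 2*8*-0.9622 = -15.3952
  x_1 = -1.5275 - 0.02*-18.33 = -1.1609
  y_1 = -0.9622 - 0.02*-15.3952 = -0.6543
Step 2: grad_x = 2*6*-1.1609 = -13.9308, grad_y = 2*8*-0.6543 = -10.4687
  x_2 = -1.1609 - 0.02*-13.9308 = -0.8823
  y_2 = -0.6543 - 0.02*-10.4687 = -0.4449
f(-0.8823, -0.4449) = 6*(-0.8823)^2 + 8*(-0.4449)^2 = 6.2542


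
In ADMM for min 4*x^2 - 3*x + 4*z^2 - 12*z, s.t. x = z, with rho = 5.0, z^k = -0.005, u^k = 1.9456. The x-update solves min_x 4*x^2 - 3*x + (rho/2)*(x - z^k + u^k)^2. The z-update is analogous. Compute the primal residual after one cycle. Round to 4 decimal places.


ADMM iteration with rho = 5.0, z^k = -0.005, u^k = 1.9456
Step 1: x-update.
Minimize 4*x^2 - 3*x + (5.0/2)*(x + 0.005 + 1.9456)^2
FOC: (2*4 + 5.0)*x = 3 + 5.0*(-0.005 - 1.9456)
x^{k+1} = -0.5195
Step 2: z-update.
Minimize 4*z^2 - 12*z + (5.0/2)*(-0.5195 - z + 1.9456)^2
FOC: (2*4 + 5.0)*z = 12 + 5.0*(-0.5195 + 1.9456)
z^{k+1} = 1.4716
Step 3: u-update.
u^{k+1} = 1.9456 - 0.5195 - 1.4716 = -0.0455
Step 4: Primal residual = |-0.5195 - 1.4716| = 1.9911


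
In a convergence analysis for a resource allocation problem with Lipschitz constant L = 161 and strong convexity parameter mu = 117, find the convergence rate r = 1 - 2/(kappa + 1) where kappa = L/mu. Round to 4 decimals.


Step 1: Compute the condition number.
kappa = L/mu = 161/117 = 1.3761
Step 2: Compute the convergence rate.
r = 1 - 2/(kappa + 1) = 1 - 2*mu/(L + mu) = (L - mu)/(L + mu) = 44/278 = 0.1583


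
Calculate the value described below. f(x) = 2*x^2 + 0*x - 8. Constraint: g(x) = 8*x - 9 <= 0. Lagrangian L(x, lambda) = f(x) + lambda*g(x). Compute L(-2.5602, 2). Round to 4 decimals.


Step 1: Evaluate f(x).
f(-2.5602) = 2*(-2.5602)^2 + 0*(-2.5602) - 8 = 5.1092
Step 2: Evaluate g(x).
g(-2.5602) = 8*-2.5602 - 9 = -29.4816
Step 3: Compute Lagrangian.
L = 5.1092 + 2*-29.4816 = -53.854


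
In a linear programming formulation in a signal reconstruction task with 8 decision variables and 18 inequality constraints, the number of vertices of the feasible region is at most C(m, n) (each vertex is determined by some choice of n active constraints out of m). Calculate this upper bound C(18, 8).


Each vertex corresponds to some choice of n active constraints out of m, so the number of vertices is at most C(m, n) = m! / (n!(m-n)!).
m = 18, n = 8
Numerator: 18 * 17 * 16 * 15 * 14 * 13 * 12 * 11
Denominator: 8! = 40320
C(18, 8) = 43758


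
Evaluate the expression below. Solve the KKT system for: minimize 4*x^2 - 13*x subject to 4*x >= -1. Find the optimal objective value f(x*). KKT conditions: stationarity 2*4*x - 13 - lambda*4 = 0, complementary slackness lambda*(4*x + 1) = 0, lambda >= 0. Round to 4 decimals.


Step 1: Try lambda = 0 (constraint inactive).
Stationarity: 2*4*x - 13 = 0
x* = 13/(2*4) = 1.625
Check constraint: 4*1.625 = 6.5 >= -1 -- satisfied.
Step 2: Compute optimal value.
f(x*) = 4*1.625^2 - 13*1.625 = -10.5625


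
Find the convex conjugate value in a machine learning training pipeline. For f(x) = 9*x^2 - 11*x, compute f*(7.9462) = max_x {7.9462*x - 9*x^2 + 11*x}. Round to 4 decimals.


f*(y) = sup_x {y*x - a*x^2 - b*x} = sup_x {(y-b)*x - a*x^2}
FOC: (y - b) - 2a*x = 0 => x* = (y - b)/(2a)
x* = (7.9462 + 11)/(2*9) = 1.0526
f*(7.9462) = (y-b)^2/(4a) = (7.9462 + 11)^2/(4*9)
= 358.9585/36 = 9.9711


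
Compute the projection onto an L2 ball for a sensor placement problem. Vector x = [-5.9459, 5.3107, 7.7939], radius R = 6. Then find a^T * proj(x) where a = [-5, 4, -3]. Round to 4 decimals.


Step 1: Compute ||x|| (intermediates to 6 decimals).
||x|| = sqrt((-5.9459)^2 + 5.3107^2 + 7.7939^2) = 11.149087
Step 2: Project.
Since ||x|| > R, scale = R/||x|| = 6/11.149087 = 0.538161, proj(x) = scale * x
proj(x) = [-3.199851, 2.858012, 4.194373]
Step 3: Dot product.
a^T * proj(x) = -5*(-3.199851) + 4*2.858012 - 3*4.194373 = 14.8482
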